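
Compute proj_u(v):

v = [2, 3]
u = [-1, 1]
proj_u(v) = [-1/2, 1/2]

v·u = (2)(-1) + (3)(1) = 1
u·u = (-1)² + (1)² = 2
proj_u(v) = (v·u / u·u) × u = (1/2) × u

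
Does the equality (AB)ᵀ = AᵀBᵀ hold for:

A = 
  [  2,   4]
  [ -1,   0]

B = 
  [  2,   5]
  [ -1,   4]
No

(AB)ᵀ = 
  [  0,  -2]
  [ 26,  -5]

AᵀBᵀ = 
  [ -1,  -6]
  [  8,  -4]

The two matrices differ, so (AB)ᵀ ≠ AᵀBᵀ in general. The correct identity is (AB)ᵀ = BᵀAᵀ.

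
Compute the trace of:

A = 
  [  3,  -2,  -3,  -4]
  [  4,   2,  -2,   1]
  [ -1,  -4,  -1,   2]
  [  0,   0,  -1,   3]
7

tr(A) = 3 + 2 + -1 + 3 = 7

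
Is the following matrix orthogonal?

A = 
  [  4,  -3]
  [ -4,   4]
No

AᵀA = 
  [ 32, -28]
  [-28,  25]
≠ I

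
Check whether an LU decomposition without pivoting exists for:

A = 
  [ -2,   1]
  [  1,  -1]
Yes.
A[1,1] = -2 ≠ 0, so Gaussian elimination proceeds without a row swap: multiplier ℓ₂₁ = (1)/(-2) = -1/2, and U[2,2] = -1 - (-1/2)(1) = -1/2.
L = 
  [   1,    0]
  [-1/2,    1]
U = 
  [  -2,    1]
  [   0, -1/2]
Check row 2 of LU: [(-1/2)(-2), (-1/2)(1) + (-1/2)] = [1, -1] = row 2 of A ✓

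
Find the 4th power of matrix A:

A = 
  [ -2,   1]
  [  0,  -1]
A^4 = 
  [ 16, -15]
  [  0,   1]

A² = A·A:
A²[1,1] = (-2)(-2) + (1)(0) = 4
A²[1,2] = (-2)(1) + (1)(-1) = -3
A²[2,1] = (0)(-2) + (-1)(0) = 0
A²[2,2] = (0)(1) + (-1)(-1) = 1
A² = 
  [  4,  -3]
  [  0,   1]

A^3 = A^2·A:
A^3[1,1] = (4)(-2) + (-3)(0) = -8
A^3[1,2] = (4)(1) + (-3)(-1) = 7
A^3[2,1] = (0)(-2) + (1)(0) = 0
A^3[2,2] = (0)(1) + (1)(-1) = -1
A^3 = 
  [ -8,   7]
  [  0,  -1]

A^4 = A^3·A:
A^4[1,1] = (-8)(-2) + (7)(0) = 16
A^4[1,2] = (-8)(1) + (7)(-1) = -15
A^4[2,1] = (0)(-2) + (-1)(0) = 0
A^4[2,2] = (0)(1) + (-1)(-1) = 1
A^4 = 
  [ 16, -15]
  [  0,   1]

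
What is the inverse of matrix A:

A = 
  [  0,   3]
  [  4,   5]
det(A) = (0)(5) - (3)(4) = -12
For a 2×2 matrix, A⁻¹ = (1/det(A)) · [[d, -b], [-c, a]]
    = (-1/12) · [[5, -3], [-4, 0]]

A⁻¹ = 
  [-5/12,   1/4]
  [  1/3,     0]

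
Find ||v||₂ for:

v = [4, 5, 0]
6.403

||v||₂ = √((4)² + (5)² + (0)²) = √41 = 6.403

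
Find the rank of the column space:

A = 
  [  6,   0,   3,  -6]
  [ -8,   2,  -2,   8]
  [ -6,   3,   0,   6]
dim(Col(A)) = 2

Row reduce:
R2 → R2 + (4/3)·R1
R3 → R3 + (1)·R1
R3 → R3 - (3/2)·R2
REF = 
  [  6,   0,   3,  -6]
  [  0,   2,   2,   0]
  [  0,   0,   0,   0]
Pivot columns: 1, 2 → 2 pivots.
dim(Col(A)) = number of pivot columns = 2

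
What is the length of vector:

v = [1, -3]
3.162

||v||₂ = √((1)² + (-3)²) = √10 = 3.162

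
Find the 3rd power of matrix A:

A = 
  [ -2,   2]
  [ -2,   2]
A² = A·A:
A²[1,1] = (-2)(-2) + (2)(-2) = 0
A²[1,2] = (-2)(2) + (2)(2) = 0
A²[2,1] = (-2)(-2) + (2)(-2) = 0
A²[2,2] = (-2)(2) + (2)(2) = 0
A² = 
  [  0,   0]
  [  0,   0]

A^3 = A^2·A:
A^3[1,1] = (0)(-2) + (0)(-2) = 0
A^3[1,2] = (0)(2) + (0)(2) = 0
A^3[2,1] = (0)(-2) + (0)(-2) = 0
A^3[2,2] = (0)(2) + (0)(2) = 0
A^3 = 
  [  0,   0]
  [  0,   0]

Therefore
A^3 = 
  [  0,   0]
  [  0,   0]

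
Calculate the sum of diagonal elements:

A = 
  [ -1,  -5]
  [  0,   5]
4

tr(A) = -1 + 5 = 4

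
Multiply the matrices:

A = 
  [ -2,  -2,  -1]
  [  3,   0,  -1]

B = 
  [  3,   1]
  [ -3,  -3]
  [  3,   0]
AB = 
  [ -3,   4]
  [  6,   3]

A is 2×3 and B is 3×2, so AB is 2×2. Each entry is (row of A)·(column of B):
AB[1,1] = (-2)(3) + (-2)(-3) + (-1)(3) = -3
AB[1,2] = (-2)(1) + (-2)(-3) + (-1)(0) = 4
AB[2,1] = (3)(3) + (0)(-3) + (-1)(3) = 6
AB[2,2] = (3)(1) + (0)(-3) + (-1)(0) = 3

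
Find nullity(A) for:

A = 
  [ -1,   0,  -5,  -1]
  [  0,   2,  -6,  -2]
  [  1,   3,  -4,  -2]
nullity(A) = 2

Row reduce:
R3 → R3 + (1)·R1
R3 → R3 - (3/2)·R2
REF = 
  [ -1,   0,  -5,  -1]
  [  0,   2,  -6,  -2]
  [  0,   0,   0,   0]
Pivot columns: 1, 2 → 2 pivots.
rank(A) = 2, so nullity(A) = 4 - 2 = 2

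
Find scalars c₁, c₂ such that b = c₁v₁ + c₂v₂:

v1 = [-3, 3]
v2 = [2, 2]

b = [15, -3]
c1 = -3, c2 = 3

b = -3·v1 + 3·v2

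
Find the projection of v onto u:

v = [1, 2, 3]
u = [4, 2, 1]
v·u = (1)(4) + (2)(2) + (3)(1) = 11
u·u = (4)² + (2)² + (1)² = 21
proj_u(v) = (v·u / u·u) × u = (11/21) × u

proj_u(v) = [44/21, 22/21, 11/21]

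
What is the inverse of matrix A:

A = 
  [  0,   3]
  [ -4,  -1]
det(A) = (0)(-1) - (3)(-4) = 12
For a 2×2 matrix, A⁻¹ = (1/det(A)) · [[d, -b], [-c, a]]
    = (1/12) · [[-1, -3], [4, 0]]

A⁻¹ = 
  [-1/12,  -1/4]
  [  1/3,     0]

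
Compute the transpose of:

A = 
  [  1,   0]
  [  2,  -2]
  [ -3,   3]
Aᵀ = 
  [  1,   2,  -3]
  [  0,  -2,   3]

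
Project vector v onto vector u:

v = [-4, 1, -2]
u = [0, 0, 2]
v·u = (-4)(0) + (1)(0) + (-2)(2) = -4
u·u = (0)² + (0)² + (2)² = 4
proj_u(v) = (v·u / u·u) × u = (-4/4) × u = (-1) × u

proj_u(v) = [0, 0, -2]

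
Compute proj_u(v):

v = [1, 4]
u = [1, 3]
proj_u(v) = [13/10, 39/10]

v·u = (1)(1) + (4)(3) = 13
u·u = (1)² + (3)² = 10
proj_u(v) = (v·u / u·u) × u = (13/10) × u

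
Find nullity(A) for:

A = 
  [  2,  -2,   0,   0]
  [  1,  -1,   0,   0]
nullity(A) = 3

Row reduce:
R2 → R2 - (1/2)·R1
REF = 
  [  2,  -2,   0,   0]
  [  0,   0,   0,   0]
Pivot columns: 1 → 1 pivot.
rank(A) = 1, so nullity(A) = 4 - 1 = 3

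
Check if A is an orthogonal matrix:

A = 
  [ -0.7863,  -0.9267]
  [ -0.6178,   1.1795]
No

AᵀA = 
  [  0.9999,   0]
  [  0,   2.2500]
≠ I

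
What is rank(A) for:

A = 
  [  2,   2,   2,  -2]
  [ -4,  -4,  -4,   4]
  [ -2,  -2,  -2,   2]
Row reduce:
R2 → R2 + (2)·R1
R3 → R3 + (1)·R1
REF = 
  [  2,   2,   2,  -2]
  [  0,   0,   0,   0]
  [  0,   0,   0,   0]
Pivot columns: 1 → 1 pivot.

rank(A) = 1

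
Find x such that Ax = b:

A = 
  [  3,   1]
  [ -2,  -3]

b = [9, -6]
x = [3, 0]

Row reduce the augmented matrix [A|b]:
R2 → R2 + (2/3)·R1
REF = 
  [   3,    1,    9]
  [   0, -7/3,    0]

Back-substitution:
x₂ = 0 / (-7/3) = 0
x₁ = (9 - (1)(0)) / 3 = 3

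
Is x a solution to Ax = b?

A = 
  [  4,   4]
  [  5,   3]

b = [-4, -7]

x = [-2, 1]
Yes

Ax = [-4, -7] = b ✓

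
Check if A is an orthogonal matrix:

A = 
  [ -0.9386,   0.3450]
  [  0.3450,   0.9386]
Yes

AᵀA = 
  [  1,   0]
  [  0,   1]
≈ I (equal to I up to the 4-dp rounding of the entries)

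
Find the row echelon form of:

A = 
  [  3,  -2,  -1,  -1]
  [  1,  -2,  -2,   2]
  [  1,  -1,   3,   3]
Row operations:
R2 → R2 - (1/3)·R1
R3 → R3 - (1/3)·R1
R3 → R3 - (1/4)·R2

Resulting echelon form:
REF = 
  [   3,   -2,   -1,   -1]
  [   0, -4/3, -5/3,  7/3]
  [   0,    0, 15/4, 11/4]

Rank = 3 (number of non-zero pivot rows).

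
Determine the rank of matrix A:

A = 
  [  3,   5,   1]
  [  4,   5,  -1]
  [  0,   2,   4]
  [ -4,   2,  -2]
Row reduce:
R2 → R2 - (4/3)·R1
R4 → R4 + (4/3)·R1
R3 → R3 + (6/5)·R2
R4 → R4 + (26/5)·R2
R4 → R4 + (32/3)·R3
REF = 
  [   3,    5,    1]
  [   0, -5/3, -7/3]
  [   0,    0,  6/5]
  [   0,    0,    0]
Pivot columns: 1, 2, 3 → 3 pivots.

rank(A) = 3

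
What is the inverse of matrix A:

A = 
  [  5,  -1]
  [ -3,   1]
det(A) = (5)(1) - (-1)(-3) = 2
For a 2×2 matrix, A⁻¹ = (1/det(A)) · [[d, -b], [-c, a]]
    = (1/2) · [[1, 1], [3, 5]]

A⁻¹ = 
  [1/2, 1/2]
  [3/2, 5/2]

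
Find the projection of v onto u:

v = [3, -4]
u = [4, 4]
v·u = (3)(4) + (-4)(4) = -4
u·u = (4)² + (4)² = 32
proj_u(v) = (v·u / u·u) × u = (-4/32) × u = (-1/8) × u

proj_u(v) = [-1/2, -1/2]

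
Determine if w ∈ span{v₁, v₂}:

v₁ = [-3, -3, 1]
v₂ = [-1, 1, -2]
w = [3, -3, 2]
No

Form the augmented matrix and row-reduce:
[v₁|v₂|w] = 
  [ -3,  -1,   3]
  [ -3,   1,  -3]
  [  1,  -2,   2]
R2 → R2 - (1)·R1
R3 → R3 + (1/3)·R1
R3 → R3 + (7/6)·R2
REF = 
  [ -3,  -1,   3]
  [  0,   2,  -6]
  [  0,   0,  -4]

Row 3 reads [0 0 | -4], i.e. 0 = -4, so the system is inconsistent and w ∉ span{v₁, v₂}.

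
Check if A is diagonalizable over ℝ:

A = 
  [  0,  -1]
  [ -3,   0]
Yes

tr(A) = 0, det(A) = -3
Characteristic polynomial: λ² - tr(A)λ + det(A) = λ² - 3
λ² - 3 = 0  ⇒  λ = (0 ± √((0)² - 4·(-3)))/2 = (0 ± √(12))/2
  = √3,  -√3
Eigenvalues: √3, -√3  (≈ 1.732, -1.732)
The two irrational eigenvalues are distinct (simple), so each has alg. mult. = geom. mult. = 1.
Sum of geometric multiplicities equals n, so A has n independent eigenvectors.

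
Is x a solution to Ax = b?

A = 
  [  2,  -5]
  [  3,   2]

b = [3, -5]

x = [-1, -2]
No

Ax = [8, -7] ≠ b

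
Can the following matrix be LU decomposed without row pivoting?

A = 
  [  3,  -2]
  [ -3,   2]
Yes.
A[1,1] = 3 ≠ 0, so Gaussian elimination proceeds without a row swap: multiplier ℓ₂₁ = (-3)/(3) = -1, and U[2,2] = 2 - (-1)(-2) = 0.
L = 
  [  1,   0]
  [ -1,   1]
U = 
  [  3,  -2]
  [  0,   0]
Check row 2 of LU: [(-1)(3), (-1)(-2) + 0] = [-3, 2] = row 2 of A ✓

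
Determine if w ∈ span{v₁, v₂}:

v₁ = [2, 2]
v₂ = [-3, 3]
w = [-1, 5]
Yes

Form the augmented matrix and row-reduce:
[v₁|v₂|w] = 
  [  2,  -3,  -1]
  [  2,   3,   5]
R2 → R2 - (1)·R1
REF = 
  [  2,  -3,  -1]
  [  0,   6,   6]

No row of the form [0 0 | nonzero], so the system is consistent. Back-substitution gives c₁ = 1, c₂ = 1: w = (1)·v₁ + (1)·v₂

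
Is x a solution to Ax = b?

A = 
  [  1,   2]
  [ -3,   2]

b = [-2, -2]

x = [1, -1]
No

Ax = [-1, -5] ≠ b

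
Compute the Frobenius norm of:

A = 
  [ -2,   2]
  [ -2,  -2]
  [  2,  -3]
||A||_F = 5.385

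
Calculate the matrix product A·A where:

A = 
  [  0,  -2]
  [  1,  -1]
A² = A·A:
A²[1,1] = (0)(0) + (-2)(1) = -2
A²[1,2] = (0)(-2) + (-2)(-1) = 2
A²[2,1] = (1)(0) + (-1)(1) = -1
A²[2,2] = (1)(-2) + (-1)(-1) = -1
A² = 
  [ -2,   2]
  [ -1,  -1]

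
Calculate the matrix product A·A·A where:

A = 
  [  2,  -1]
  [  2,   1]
A² = A·A:
A²[1,1] = (2)(2) + (-1)(2) = 2
A²[1,2] = (2)(-1) + (-1)(1) = -3
A²[2,1] = (2)(2) + (1)(2) = 6
A²[2,2] = (2)(-1) + (1)(1) = -1
A² = 
  [  2,  -3]
  [  6,  -1]

A^3 = A^2·A:
A^3[1,1] = (2)(2) + (-3)(2) = -2
A^3[1,2] = (2)(-1) + (-3)(1) = -5
A^3[2,1] = (6)(2) + (-1)(2) = 10
A^3[2,2] = (6)(-1) + (-1)(1) = -7
A^3 = 
  [ -2,  -5]
  [ 10,  -7]

Therefore
A^3 = 
  [ -2,  -5]
  [ 10,  -7]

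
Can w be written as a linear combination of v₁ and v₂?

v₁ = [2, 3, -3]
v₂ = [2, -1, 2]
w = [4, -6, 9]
Yes

Form the augmented matrix and row-reduce:
[v₁|v₂|w] = 
  [  2,   2,   4]
  [  3,  -1,  -6]
  [ -3,   2,   9]
R2 → R2 - (3/2)·R1
R3 → R3 + (3/2)·R1
R3 → R3 + (5/4)·R2
REF = 
  [  2,   2,   4]
  [  0,  -4, -12]
  [  0,   0,   0]

No row of the form [0 0 | nonzero], so the system is consistent. Back-substitution gives c₁ = -1, c₂ = 3: w = (-1)·v₁ + (3)·v₂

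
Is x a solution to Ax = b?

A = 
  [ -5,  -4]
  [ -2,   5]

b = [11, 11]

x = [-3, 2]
No

Ax = [7, 16] ≠ b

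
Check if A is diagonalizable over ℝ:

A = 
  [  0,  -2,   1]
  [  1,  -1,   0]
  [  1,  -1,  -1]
No

Characteristic polynomial: det(λI - A) = λ³ + 2λ² + 2λ + 2
By the rational root theorem any rational root is an integer dividing 2; none of those is a root, so p(λ) has no rational roots and hence (being an irreducible cubic) no repeated roots.
Discriminant of the cubic: Δ = -44
Δ < 0 ⇒ one real eigenvalue and a complex-conjugate pair: λ ≈ -1.544, -0.2282 + 1.115i, -0.2282 - 1.115i
Has complex eigenvalues (not diagonalizable over ℝ).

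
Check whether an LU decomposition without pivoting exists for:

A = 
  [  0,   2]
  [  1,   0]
No.
A[1,1] = 0 but A[2,1] = 1 ≠ 0. Any LU with L unit lower triangular has (LU)[1,1] = U[1,1] and (LU)[2,1] = L[2,1]·U[1,1]; matching A forces U[1,1] = 0, which then forces (LU)[2,1] = 0 ≠ 1. A row swap (pivoting) is required.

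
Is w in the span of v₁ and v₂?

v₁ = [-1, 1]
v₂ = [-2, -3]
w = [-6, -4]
Yes

Form the augmented matrix and row-reduce:
[v₁|v₂|w] = 
  [ -1,  -2,  -6]
  [  1,  -3,  -4]
R2 → R2 + (1)·R1
REF = 
  [ -1,  -2,  -6]
  [  0,  -5, -10]

No row of the form [0 0 | nonzero], so the system is consistent. Back-substitution gives c₁ = 2, c₂ = 2: w = (2)·v₁ + (2)·v₂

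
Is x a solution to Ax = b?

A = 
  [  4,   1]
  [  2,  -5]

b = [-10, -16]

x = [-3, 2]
Yes

Ax = [-10, -16] = b ✓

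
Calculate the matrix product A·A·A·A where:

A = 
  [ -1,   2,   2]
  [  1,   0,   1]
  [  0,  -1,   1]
A² = A·A:
A²[1,1] = (-1)(-1) + (2)(1) + (2)(0) = 3
A²[1,2] = (-1)(2) + (2)(0) + (2)(-1) = -4
A²[1,3] = (-1)(2) + (2)(1) + (2)(1) = 2
A²[2,1] = (1)(-1) + (0)(1) + (1)(0) = -1
A²[2,2] = (1)(2) + (0)(0) + (1)(-1) = 1
A²[2,3] = (1)(2) + (0)(1) + (1)(1) = 3
A²[3,1] = (0)(-1) + (-1)(1) + (1)(0) = -1
A²[3,2] = (0)(2) + (-1)(0) + (1)(-1) = -1
A²[3,3] = (0)(2) + (-1)(1) + (1)(1) = 0
A² = 
  [  3,  -4,   2]
  [ -1,   1,   3]
  [ -1,  -1,   0]

A^3 = A^2·A:
A^3[1,1] = (3)(-1) + (-4)(1) + (2)(0) = -7
A^3[1,2] = (3)(2) + (-4)(0) + (2)(-1) = 4
A^3[1,3] = (3)(2) + (-4)(1) + (2)(1) = 4
A^3[2,1] = (-1)(-1) + (1)(1) + (3)(0) = 2
A^3[2,2] = (-1)(2) + (1)(0) + (3)(-1) = -5
A^3[2,3] = (-1)(2) + (1)(1) + (3)(1) = 2
A^3[3,1] = (-1)(-1) + (-1)(1) + (0)(0) = 0
A^3[3,2] = (-1)(2) + (-1)(0) + (0)(-1) = -2
A^3[3,3] = (-1)(2) + (-1)(1) + (0)(1) = -3
A^3 = 
  [ -7,   4,   4]
  [  2,  -5,   2]
  [  0,  -2,  -3]

A^4 = A^3·A:
A^4[1,1] = (-7)(-1) + (4)(1) + (4)(0) = 11
A^4[1,2] = (-7)(2) + (4)(0) + (4)(-1) = -18
A^4[1,3] = (-7)(2) + (4)(1) + (4)(1) = -6
A^4[2,1] = (2)(-1) + (-5)(1) + (2)(0) = -7
A^4[2,2] = (2)(2) + (-5)(0) + (2)(-1) = 2
A^4[2,3] = (2)(2) + (-5)(1) + (2)(1) = 1
A^4[3,1] = (0)(-1) + (-2)(1) + (-3)(0) = -2
A^4[3,2] = (0)(2) + (-2)(0) + (-3)(-1) = 3
A^4[3,3] = (0)(2) + (-2)(1) + (-3)(1) = -5
A^4 = 
  [ 11, -18,  -6]
  [ -7,   2,   1]
  [ -2,   3,  -5]

Therefore
A^4 = 
  [ 11, -18,  -6]
  [ -7,   2,   1]
  [ -2,   3,  -5]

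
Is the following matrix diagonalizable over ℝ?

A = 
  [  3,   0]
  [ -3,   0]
Yes

tr(A) = 3, det(A) = 0
Characteristic polynomial: λ² - tr(A)λ + det(A) = λ² - 3λ
λ² - 3λ = λ(λ - 3)
Eigenvalues: 3, 0
λ=0: alg. mult. = 1, geom. mult. = 2 - rank(A - (0)I) = 2 - 1 = 1
λ=3: alg. mult. = 1, geom. mult. = 2 - rank(A - (3)I) = 2 - 1 = 1
Sum of geometric multiplicities equals n, so A has n independent eigenvectors.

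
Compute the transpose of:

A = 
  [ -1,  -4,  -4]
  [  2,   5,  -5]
Aᵀ = 
  [ -1,   2]
  [ -4,   5]
  [ -4,  -5]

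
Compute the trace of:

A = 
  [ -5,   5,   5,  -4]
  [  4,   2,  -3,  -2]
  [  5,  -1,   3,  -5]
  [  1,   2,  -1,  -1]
-1

tr(A) = -5 + 2 + 3 + -1 = -1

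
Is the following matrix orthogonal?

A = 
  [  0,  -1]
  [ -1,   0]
Yes

AᵀA = 
  [  1,   0]
  [  0,   1]
= I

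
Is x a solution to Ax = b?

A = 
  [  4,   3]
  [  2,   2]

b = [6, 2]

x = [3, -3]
No

Ax = [3, 0] ≠ b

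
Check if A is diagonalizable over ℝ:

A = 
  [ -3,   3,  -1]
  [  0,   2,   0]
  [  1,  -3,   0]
Yes

Characteristic polynomial: det(λI - A) = λ³ + λ² - 5λ - 2
Testing integer divisors of the constant term: p(2) = 0, so (λ - 2) is a factor:
p(λ) = (λ - 2)(λ² + 3λ + 1)
λ² + 3λ + 1 = 0  ⇒  λ = (-3 ± √((3)² - 4·(1)))/2 = (-3 ± √(5))/2
  = (-3 + √5)/2,  (-3 - √5)/2
Eigenvalues: 2, (-3 + √5)/2, (-3 - √5)/2  (≈ 2, -0.382, -2.618)
The two irrational eigenvalues are distinct (simple), so each has alg. mult. = geom. mult. = 1.
λ=2: alg. mult. = 1, geom. mult. = 3 - rank(A - (2)I) = 3 - 2 = 1
Sum of geometric multiplicities equals n, so A has n independent eigenvectors.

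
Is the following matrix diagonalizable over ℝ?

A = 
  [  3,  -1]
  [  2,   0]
Yes

tr(A) = 3, det(A) = 2
Characteristic polynomial: λ² - tr(A)λ + det(A) = λ² - 3λ + 2
λ² - 3λ + 2 = (λ - 1)(λ - 2)
Eigenvalues: 2, 1
λ=1: alg. mult. = 1, geom. mult. = 2 - rank(A - (1)I) = 2 - 1 = 1
λ=2: alg. mult. = 1, geom. mult. = 2 - rank(A - (2)I) = 2 - 1 = 1
Sum of geometric multiplicities equals n, so A has n independent eigenvectors.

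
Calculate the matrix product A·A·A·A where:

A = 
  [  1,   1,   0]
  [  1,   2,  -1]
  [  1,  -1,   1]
A^4 = 
  [  9,  26, -13]
  [ 13,  48, -26]
  [  0, -13,   9]

A² = A·A:
A²[1,1] = (1)(1) + (1)(1) + (0)(1) = 2
A²[1,2] = (1)(1) + (1)(2) + (0)(-1) = 3
A²[1,3] = (1)(0) + (1)(-1) + (0)(1) = -1
A²[2,1] = (1)(1) + (2)(1) + (-1)(1) = 2
A²[2,2] = (1)(1) + (2)(2) + (-1)(-1) = 6
A²[2,3] = (1)(0) + (2)(-1) + (-1)(1) = -3
A²[3,1] = (1)(1) + (-1)(1) + (1)(1) = 1
A²[3,2] = (1)(1) + (-1)(2) + (1)(-1) = -2
A²[3,3] = (1)(0) + (-1)(-1) + (1)(1) = 2
A² = 
  [  2,   3,  -1]
  [  2,   6,  -3]
  [  1,  -2,   2]

A^3 = A^2·A:
A^3[1,1] = (2)(1) + (3)(1) + (-1)(1) = 4
A^3[1,2] = (2)(1) + (3)(2) + (-1)(-1) = 9
A^3[1,3] = (2)(0) + (3)(-1) + (-1)(1) = -4
A^3[2,1] = (2)(1) + (6)(1) + (-3)(1) = 5
A^3[2,2] = (2)(1) + (6)(2) + (-3)(-1) = 17
A^3[2,3] = (2)(0) + (6)(-1) + (-3)(1) = -9
A^3[3,1] = (1)(1) + (-2)(1) + (2)(1) = 1
A^3[3,2] = (1)(1) + (-2)(2) + (2)(-1) = -5
A^3[3,3] = (1)(0) + (-2)(-1) + (2)(1) = 4
A^3 = 
  [  4,   9,  -4]
  [  5,  17,  -9]
  [  1,  -5,   4]

A^4 = A^3·A:
A^4[1,1] = (4)(1) + (9)(1) + (-4)(1) = 9
A^4[1,2] = (4)(1) + (9)(2) + (-4)(-1) = 26
A^4[1,3] = (4)(0) + (9)(-1) + (-4)(1) = -13
A^4[2,1] = (5)(1) + (17)(1) + (-9)(1) = 13
A^4[2,2] = (5)(1) + (17)(2) + (-9)(-1) = 48
A^4[2,3] = (5)(0) + (17)(-1) + (-9)(1) = -26
A^4[3,1] = (1)(1) + (-5)(1) + (4)(1) = 0
A^4[3,2] = (1)(1) + (-5)(2) + (4)(-1) = -13
A^4[3,3] = (1)(0) + (-5)(-1) + (4)(1) = 9
A^4 = 
  [  9,  26, -13]
  [ 13,  48, -26]
  [  0, -13,   9]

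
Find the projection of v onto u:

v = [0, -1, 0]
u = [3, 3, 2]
proj_u(v) = [-9/22, -9/22, -3/11]

v·u = (0)(3) + (-1)(3) + (0)(2) = -3
u·u = (3)² + (3)² + (2)² = 22
proj_u(v) = (v·u / u·u) × u = (-3/22) × u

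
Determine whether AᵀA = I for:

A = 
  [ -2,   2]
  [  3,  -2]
No

AᵀA = 
  [ 13, -10]
  [-10,   8]
≠ I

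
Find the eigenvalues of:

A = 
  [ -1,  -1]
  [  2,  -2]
tr(A) = -3, det(A) = 4
Characteristic polynomial: λ² - tr(A)λ + det(A) = λ² + 3λ + 4
λ² + 3λ + 4 = 0  ⇒  λ = (-3 ± √((3)² - 4·(4)))/2 = (-3 ± √(-7))/2
  = (-3 + i√7)/2,  (-3 - i√7)/2

λ = (-3 + i√7)/2, (-3 - i√7)/2  (≈ -1.5 + 1.323i, -1.5 - 1.323i)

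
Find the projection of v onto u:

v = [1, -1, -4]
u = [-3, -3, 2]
proj_u(v) = [12/11, 12/11, -8/11]

v·u = (1)(-3) + (-1)(-3) + (-4)(2) = -8
u·u = (-3)² + (-3)² + (2)² = 22
proj_u(v) = (v·u / u·u) × u = (-8/22) × u = (-4/11) × u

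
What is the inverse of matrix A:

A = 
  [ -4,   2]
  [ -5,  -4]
det(A) = (-4)(-4) - (2)(-5) = 26
For a 2×2 matrix, A⁻¹ = (1/det(A)) · [[d, -b], [-c, a]]
    = (1/26) · [[-4, -2], [5, -4]]

A⁻¹ = 
  [-2/13, -1/13]
  [ 5/26, -2/13]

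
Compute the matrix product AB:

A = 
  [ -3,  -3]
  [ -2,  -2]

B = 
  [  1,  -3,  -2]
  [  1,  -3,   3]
AB = 
  [ -6,  18,  -3]
  [ -4,  12,  -2]

A is 2×2 and B is 2×3, so AB is 2×3. Each entry is (row of A)·(column of B):
AB[1,1] = (-3)(1) + (-3)(1) = -6
AB[1,2] = (-3)(-3) + (-3)(-3) = 18
AB[1,3] = (-3)(-2) + (-3)(3) = -3
AB[2,1] = (-2)(1) + (-2)(1) = -4
AB[2,2] = (-2)(-3) + (-2)(-3) = 12
AB[2,3] = (-2)(-2) + (-2)(3) = -2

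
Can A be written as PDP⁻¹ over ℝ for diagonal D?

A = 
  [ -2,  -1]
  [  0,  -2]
No

tr(A) = -4, det(A) = 4
Characteristic polynomial: λ² - tr(A)λ + det(A) = λ² + 4λ + 4
λ² + 4λ + 4 = (λ + 2)²
Eigenvalues: -2, -2
λ=-2: alg. mult. = 2, geom. mult. = 2 - rank(A - (-2)I) = 2 - 1 = 1
Sum of geometric multiplicities = 1 < n = 2, so there aren't enough independent eigenvectors.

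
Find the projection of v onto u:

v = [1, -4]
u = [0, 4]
proj_u(v) = [0, -4]

v·u = (1)(0) + (-4)(4) = -16
u·u = (0)² + (4)² = 16
proj_u(v) = (v·u / u·u) × u = (-16/16) × u = (-1) × u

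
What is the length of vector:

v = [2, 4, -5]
6.708

||v||₂ = √((2)² + (4)² + (-5)²) = √45 = 6.708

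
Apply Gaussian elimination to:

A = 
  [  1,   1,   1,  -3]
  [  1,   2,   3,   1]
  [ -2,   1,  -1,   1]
Row operations:
R2 → R2 - (1)·R1
R3 → R3 + (2)·R1
R3 → R3 - (3)·R2

Resulting echelon form:
REF = 
  [  1,   1,   1,  -3]
  [  0,   1,   2,   4]
  [  0,   0,  -5, -17]

Rank = 3 (number of non-zero pivot rows).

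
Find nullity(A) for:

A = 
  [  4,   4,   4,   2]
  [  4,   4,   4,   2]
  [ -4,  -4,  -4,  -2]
nullity(A) = 3

Row reduce:
R2 → R2 - (1)·R1
R3 → R3 + (1)·R1
REF = 
  [  4,   4,   4,   2]
  [  0,   0,   0,   0]
  [  0,   0,   0,   0]
Pivot columns: 1 → 1 pivot.
rank(A) = 1, so nullity(A) = 4 - 1 = 3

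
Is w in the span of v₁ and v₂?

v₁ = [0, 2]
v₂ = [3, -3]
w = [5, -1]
Yes

Form the augmented matrix and row-reduce:
[v₁|v₂|w] = 
  [  0,   3,   5]
  [  2,  -3,  -1]
Swap R1 ↔ R2
REF = 
  [  2,  -3,  -1]
  [  0,   3,   5]

No row of the form [0 0 | nonzero], so the system is consistent. Back-substitution gives c₁ = 2, c₂ = 5/3: w = (2)·v₁ + (5/3)·v₂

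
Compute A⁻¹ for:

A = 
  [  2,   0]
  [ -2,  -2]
det(A) = (2)(-2) - (0)(-2) = -4
For a 2×2 matrix, A⁻¹ = (1/det(A)) · [[d, -b], [-c, a]]
    = (-1/4) · [[-2, 0], [2, 2]]

A⁻¹ = 
  [ 1/2,    0]
  [-1/2, -1/2]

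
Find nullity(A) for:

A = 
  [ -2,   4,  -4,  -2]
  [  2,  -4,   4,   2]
nullity(A) = 3

Row reduce:
R2 → R2 + (1)·R1
REF = 
  [ -2,   4,  -4,  -2]
  [  0,   0,   0,   0]
Pivot columns: 1 → 1 pivot.
rank(A) = 1, so nullity(A) = 4 - 1 = 3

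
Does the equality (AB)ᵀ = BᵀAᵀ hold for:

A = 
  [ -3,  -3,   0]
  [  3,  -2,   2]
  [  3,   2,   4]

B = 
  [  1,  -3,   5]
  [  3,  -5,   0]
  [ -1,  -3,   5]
Yes

(AB)ᵀ = 
  [-12,  -5,   5]
  [ 24,  -5, -31]
  [-15,  25,  35]

BᵀAᵀ = 
  [-12,  -5,   5]
  [ 24,  -5, -31]
  [-15,  25,  35]

Both sides are equal — this is the standard identity (AB)ᵀ = BᵀAᵀ, which holds for all A, B.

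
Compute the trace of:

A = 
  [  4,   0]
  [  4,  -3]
1

tr(A) = 4 + -3 = 1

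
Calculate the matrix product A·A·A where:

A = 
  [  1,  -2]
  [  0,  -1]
A^3 = 
  [  1,  -2]
  [  0,  -1]

A² = A·A:
A²[1,1] = (1)(1) + (-2)(0) = 1
A²[1,2] = (1)(-2) + (-2)(-1) = 0
A²[2,1] = (0)(1) + (-1)(0) = 0
A²[2,2] = (0)(-2) + (-1)(-1) = 1
A² = 
  [  1,   0]
  [  0,   1]

A^3 = A^2·A:
A^3[1,1] = (1)(1) + (0)(0) = 1
A^3[1,2] = (1)(-2) + (0)(-1) = -2
A^3[2,1] = (0)(1) + (1)(0) = 0
A^3[2,2] = (0)(-2) + (1)(-1) = -1
A^3 = 
  [  1,  -2]
  [  0,  -1]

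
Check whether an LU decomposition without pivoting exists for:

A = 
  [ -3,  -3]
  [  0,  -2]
Yes.
A[1,1] = -3 ≠ 0, so Gaussian elimination proceeds without a row swap: multiplier ℓ₂₁ = (0)/(-3) = 0, and U[2,2] = -2 - (0)(-3) = -2.
L = 
  [  1,   0]
  [  0,   1]
U = 
  [ -3,  -3]
  [  0,  -2]
Check row 2 of LU: [(0)(-3), (0)(-3) + (-2)] = [0, -2] = row 2 of A ✓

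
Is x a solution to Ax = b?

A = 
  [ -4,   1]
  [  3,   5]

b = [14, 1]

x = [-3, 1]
No

Ax = [13, -4] ≠ b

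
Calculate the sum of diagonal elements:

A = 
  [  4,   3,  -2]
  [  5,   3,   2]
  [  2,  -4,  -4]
3

tr(A) = 4 + 3 + -4 = 3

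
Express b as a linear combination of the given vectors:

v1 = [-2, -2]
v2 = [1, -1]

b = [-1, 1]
c1 = 0, c2 = -1

b = 0·v1 + -1·v2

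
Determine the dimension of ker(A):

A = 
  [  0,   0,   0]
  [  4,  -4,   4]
nullity(A) = 2

Row reduce:
Swap R1 ↔ R2
REF = 
  [  4,  -4,   4]
  [  0,   0,   0]
Pivot columns: 1 → 1 pivot.
rank(A) = 1, so nullity(A) = 3 - 1 = 2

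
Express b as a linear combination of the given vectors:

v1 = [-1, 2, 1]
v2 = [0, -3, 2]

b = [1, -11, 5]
c1 = -1, c2 = 3

b = -1·v1 + 3·v2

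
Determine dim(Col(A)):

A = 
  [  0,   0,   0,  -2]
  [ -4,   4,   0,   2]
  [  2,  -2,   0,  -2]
dim(Col(A)) = 2

Row reduce:
Swap R1 ↔ R2
R3 → R3 + (1/2)·R1
R3 → R3 - (1/2)·R2
REF = 
  [ -4,   4,   0,   2]
  [  0,   0,   0,  -2]
  [  0,   0,   0,   0]
Pivot columns: 1, 4 → 2 pivots.
dim(Col(A)) = number of pivot columns = 2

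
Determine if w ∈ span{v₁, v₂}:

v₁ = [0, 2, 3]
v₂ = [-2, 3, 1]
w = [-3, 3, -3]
No

Form the augmented matrix and row-reduce:
[v₁|v₂|w] = 
  [  0,  -2,  -3]
  [  2,   3,   3]
  [  3,   1,  -3]
Swap R1 ↔ R2
R3 → R3 - (3/2)·R1
R3 → R3 - (7/4)·R2
REF = 
  [   2,    3,    3]
  [   0,   -2,   -3]
  [   0,    0, -9/4]

Row 3 reads [0 0 | -9/4], i.e. 0 = -9/4, so the system is inconsistent and w ∉ span{v₁, v₂}.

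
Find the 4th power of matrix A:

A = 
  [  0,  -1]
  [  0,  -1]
A² = A·A:
A²[1,1] = (0)(0) + (-1)(0) = 0
A²[1,2] = (0)(-1) + (-1)(-1) = 1
A²[2,1] = (0)(0) + (-1)(0) = 0
A²[2,2] = (0)(-1) + (-1)(-1) = 1
A² = 
  [  0,   1]
  [  0,   1]

A^3 = A^2·A:
A^3[1,1] = (0)(0) + (1)(0) = 0
A^3[1,2] = (0)(-1) + (1)(-1) = -1
A^3[2,1] = (0)(0) + (1)(0) = 0
A^3[2,2] = (0)(-1) + (1)(-1) = -1
A^3 = 
  [  0,  -1]
  [  0,  -1]

A^4 = A^3·A:
A^4[1,1] = (0)(0) + (-1)(0) = 0
A^4[1,2] = (0)(-1) + (-1)(-1) = 1
A^4[2,1] = (0)(0) + (-1)(0) = 0
A^4[2,2] = (0)(-1) + (-1)(-1) = 1
A^4 = 
  [  0,   1]
  [  0,   1]

Therefore
A^4 = 
  [  0,   1]
  [  0,   1]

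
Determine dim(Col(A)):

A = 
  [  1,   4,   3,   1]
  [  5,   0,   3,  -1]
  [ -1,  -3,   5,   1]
dim(Col(A)) = 3

Row reduce:
R2 → R2 - (5)·R1
R3 → R3 + (1)·R1
R3 → R3 + (1/20)·R2
REF = 
  [    1,     4,     3,     1]
  [    0,   -20,   -12,    -6]
  [    0,     0,  37/5, 17/10]
Pivot columns: 1, 2, 3 → 3 pivots.
dim(Col(A)) = number of pivot columns = 3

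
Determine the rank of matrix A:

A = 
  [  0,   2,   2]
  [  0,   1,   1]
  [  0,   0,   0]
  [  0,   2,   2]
rank(A) = 1

Row reduce:
R2 → R2 - (1/2)·R1
R4 → R4 - (1)·R1
REF = 
  [  0,   2,   2]
  [  0,   0,   0]
  [  0,   0,   0]
  [  0,   0,   0]
Pivot columns: 2 → 1 pivot.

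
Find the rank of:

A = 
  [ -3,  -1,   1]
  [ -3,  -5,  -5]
Row reduce:
R2 → R2 - (1)·R1
REF = 
  [ -3,  -1,   1]
  [  0,  -4,  -6]
Pivot columns: 1, 2 → 2 pivots.

rank(A) = 2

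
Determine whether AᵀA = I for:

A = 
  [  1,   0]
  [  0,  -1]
Yes

AᵀA = 
  [  1,   0]
  [  0,   1]
= I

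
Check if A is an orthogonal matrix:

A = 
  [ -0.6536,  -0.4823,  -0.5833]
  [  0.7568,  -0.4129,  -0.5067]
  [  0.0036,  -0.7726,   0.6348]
Yes

AᵀA = 
  [  1,   0,   0.0001]
  [  0,   1,   0.0001]
  [  0.0001,   0.0001,   1]
≈ I (equal to I up to the 4-dp rounding of the entries)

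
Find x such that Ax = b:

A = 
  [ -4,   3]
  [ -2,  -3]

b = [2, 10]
Row reduce the augmented matrix [A|b]:
R2 → R2 - (1/2)·R1
REF = 
  [  -4,    3,    2]
  [   0, -9/2,    9]

Back-substitution:
x₂ = 9 / (-9/2) = -2
x₁ = (2 - (3)(-2)) / (-4) = -2

x = [-2, -2]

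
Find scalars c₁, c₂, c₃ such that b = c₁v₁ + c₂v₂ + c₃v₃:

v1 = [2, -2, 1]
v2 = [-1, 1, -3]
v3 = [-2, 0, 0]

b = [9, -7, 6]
c1 = 3, c2 = -1, c3 = -1

b = 3·v1 + -1·v2 + -1·v3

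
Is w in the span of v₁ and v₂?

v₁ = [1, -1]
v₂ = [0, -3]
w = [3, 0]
Yes

Form the augmented matrix and row-reduce:
[v₁|v₂|w] = 
  [  1,   0,   3]
  [ -1,  -3,   0]
R2 → R2 + (1)·R1
REF = 
  [  1,   0,   3]
  [  0,  -3,   3]

No row of the form [0 0 | nonzero], so the system is consistent. Back-substitution gives c₁ = 3, c₂ = -1: w = (3)·v₁ + (-1)·v₂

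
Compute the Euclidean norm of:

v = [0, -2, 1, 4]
4.583

||v||₂ = √((0)² + (-2)² + (1)² + (4)²) = √21 = 4.583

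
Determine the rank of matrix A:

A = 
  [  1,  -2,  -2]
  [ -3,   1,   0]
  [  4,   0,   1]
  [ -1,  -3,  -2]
rank(A) = 3

Row reduce:
R2 → R2 + (3)·R1
R3 → R3 - (4)·R1
R4 → R4 + (1)·R1
R3 → R3 + (8/5)·R2
R4 → R4 - (1)·R2
R4 → R4 + (10/3)·R3
REF = 
  [   1,   -2,   -2]
  [   0,   -5,   -6]
  [   0,    0, -3/5]
  [   0,    0,    0]
Pivot columns: 1, 2, 3 → 3 pivots.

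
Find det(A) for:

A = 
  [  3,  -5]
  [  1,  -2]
-1

For a 2×2 matrix, det = ad - bc = (3)(-2) - (-5)(1) = -1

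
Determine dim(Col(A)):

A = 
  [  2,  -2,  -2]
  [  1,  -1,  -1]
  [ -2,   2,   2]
dim(Col(A)) = 1

Row reduce:
R2 → R2 - (1/2)·R1
R3 → R3 + (1)·R1
REF = 
  [  2,  -2,  -2]
  [  0,   0,   0]
  [  0,   0,   0]
Pivot columns: 1 → 1 pivot.
dim(Col(A)) = number of pivot columns = 1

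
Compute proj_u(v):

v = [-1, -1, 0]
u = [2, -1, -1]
v·u = (-1)(2) + (-1)(-1) + (0)(-1) = -1
u·u = (2)² + (-1)² + (-1)² = 6
proj_u(v) = (v·u / u·u) × u = (-1/6) × u

proj_u(v) = [-1/3, 1/6, 1/6]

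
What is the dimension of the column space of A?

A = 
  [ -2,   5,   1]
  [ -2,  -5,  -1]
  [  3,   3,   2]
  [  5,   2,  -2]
Row reduce:
R2 → R2 - (1)·R1
R3 → R3 + (3/2)·R1
R4 → R4 + (5/2)·R1
R3 → R3 + (21/20)·R2
R4 → R4 + (29/20)·R2
R4 → R4 + (12/7)·R3
REF = 
  [ -2,   5,   1]
  [  0, -10,  -2]
  [  0,   0, 7/5]
  [  0,   0,   0]
Pivot columns: 1, 2, 3 → 3 pivots.
dim(Col(A)) = number of pivot columns = 3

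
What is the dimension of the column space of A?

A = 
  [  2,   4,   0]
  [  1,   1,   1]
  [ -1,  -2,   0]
dim(Col(A)) = 2

Row reduce:
R2 → R2 - (1/2)·R1
R3 → R3 + (1/2)·R1
REF = 
  [  2,   4,   0]
  [  0,  -1,   1]
  [  0,   0,   0]
Pivot columns: 1, 2 → 2 pivots.
dim(Col(A)) = number of pivot columns = 2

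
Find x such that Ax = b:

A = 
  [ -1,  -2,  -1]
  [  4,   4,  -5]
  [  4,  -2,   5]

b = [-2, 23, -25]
x = [-1, 3, -3]

Row reduce the augmented matrix [A|b]:
R2 → R2 + (4)·R1
R3 → R3 + (4)·R1
R3 → R3 - (5/2)·R2
REF = 
  [    -1,     -2,     -1,     -2]
  [     0,     -4,     -9,     15]
  [     0,      0,   47/2, -141/2]

Back-substitution:
x₃ = (-141/2) / (47/2) = -3
x₂ = (15 - (-9)(-3)) / (-4) = 3
x₁ = (-2 - (-2)(3) - (-1)(-3)) / (-1) = -1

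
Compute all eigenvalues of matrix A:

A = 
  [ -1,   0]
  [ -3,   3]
tr(A) = 2, det(A) = -3
Characteristic polynomial: λ² - tr(A)λ + det(A) = λ² - 2λ - 3
λ² - 2λ - 3 = (λ + 1)(λ - 3)

λ = 3, -1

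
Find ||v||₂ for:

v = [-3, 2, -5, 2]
6.481

||v||₂ = √((-3)² + (2)² + (-5)² + (2)²) = √42 = 6.481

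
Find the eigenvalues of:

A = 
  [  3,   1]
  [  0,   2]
tr(A) = 5, det(A) = 6
Characteristic polynomial: λ² - tr(A)λ + det(A) = λ² - 5λ + 6
λ² - 5λ + 6 = (λ - 2)(λ - 3)

λ = 3, 2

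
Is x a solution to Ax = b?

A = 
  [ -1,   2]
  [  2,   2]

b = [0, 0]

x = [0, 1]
No

Ax = [2, 2] ≠ b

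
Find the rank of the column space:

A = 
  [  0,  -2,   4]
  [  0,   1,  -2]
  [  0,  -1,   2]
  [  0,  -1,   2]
Row reduce:
R2 → R2 + (1/2)·R1
R3 → R3 - (1/2)·R1
R4 → R4 - (1/2)·R1
REF = 
  [  0,  -2,   4]
  [  0,   0,   0]
  [  0,   0,   0]
  [  0,   0,   0]
Pivot columns: 2 → 1 pivot.
dim(Col(A)) = number of pivot columns = 1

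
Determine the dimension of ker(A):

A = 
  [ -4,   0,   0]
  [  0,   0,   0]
nullity(A) = 2

Row reduce:
(no row operations needed)
REF = 
  [ -4,   0,   0]
  [  0,   0,   0]
Pivot columns: 1 → 1 pivot.
rank(A) = 1, so nullity(A) = 3 - 1 = 2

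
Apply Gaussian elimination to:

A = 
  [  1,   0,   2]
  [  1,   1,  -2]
Row operations:
R2 → R2 - (1)·R1

Resulting echelon form:
REF = 
  [  1,   0,   2]
  [  0,   1,  -4]

Rank = 2 (number of non-zero pivot rows).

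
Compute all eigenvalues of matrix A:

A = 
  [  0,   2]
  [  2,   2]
tr(A) = 2, det(A) = -4
Characteristic polynomial: λ² - tr(A)λ + det(A) = λ² - 2λ - 4
λ² - 2λ - 4 = 0  ⇒  λ = (2 ± √((-2)² - 4·(-4)))/2 = (2 ± √(20))/2
  = 1 + √5,  1 - √5

λ = 1 + √5, 1 - √5  (≈ 3.236, -1.236)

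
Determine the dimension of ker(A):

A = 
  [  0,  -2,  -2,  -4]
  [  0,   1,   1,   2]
nullity(A) = 3

Row reduce:
R2 → R2 + (1/2)·R1
REF = 
  [  0,  -2,  -2,  -4]
  [  0,   0,   0,   0]
Pivot columns: 2 → 1 pivot.
rank(A) = 1, so nullity(A) = 4 - 1 = 3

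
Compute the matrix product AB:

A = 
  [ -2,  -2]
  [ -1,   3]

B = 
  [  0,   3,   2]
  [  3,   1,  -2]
A is 2×2 and B is 2×3, so AB is 2×3. Each entry is (row of A)·(column of B):
AB[1,1] = (-2)(0) + (-2)(3) = -6
AB[1,2] = (-2)(3) + (-2)(1) = -8
AB[1,3] = (-2)(2) + (-2)(-2) = 0
AB[2,1] = (-1)(0) + (3)(3) = 9
AB[2,2] = (-1)(3) + (3)(1) = 0
AB[2,3] = (-1)(2) + (3)(-2) = -8

AB = 
  [ -6,  -8,   0]
  [  9,   0,  -8]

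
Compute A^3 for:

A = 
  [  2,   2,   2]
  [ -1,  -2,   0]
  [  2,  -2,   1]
A^3 = 
  [ 28,   8,  18]
  [ -6,   0,  -2]
  [ 20,  -6,  21]

A² = A·A:
A²[1,1] = (2)(2) + (2)(-1) + (2)(2) = 6
A²[1,2] = (2)(2) + (2)(-2) + (2)(-2) = -4
A²[1,3] = (2)(2) + (2)(0) + (2)(1) = 6
A²[2,1] = (-1)(2) + (-2)(-1) + (0)(2) = 0
A²[2,2] = (-1)(2) + (-2)(-2) + (0)(-2) = 2
A²[2,3] = (-1)(2) + (-2)(0) + (0)(1) = -2
A²[3,1] = (2)(2) + (-2)(-1) + (1)(2) = 8
A²[3,2] = (2)(2) + (-2)(-2) + (1)(-2) = 6
A²[3,3] = (2)(2) + (-2)(0) + (1)(1) = 5
A² = 
  [  6,  -4,   6]
  [  0,   2,  -2]
  [  8,   6,   5]

A^3 = A^2·A:
A^3[1,1] = (6)(2) + (-4)(-1) + (6)(2) = 28
A^3[1,2] = (6)(2) + (-4)(-2) + (6)(-2) = 8
A^3[1,3] = (6)(2) + (-4)(0) + (6)(1) = 18
A^3[2,1] = (0)(2) + (2)(-1) + (-2)(2) = -6
A^3[2,2] = (0)(2) + (2)(-2) + (-2)(-2) = 0
A^3[2,3] = (0)(2) + (2)(0) + (-2)(1) = -2
A^3[3,1] = (8)(2) + (6)(-1) + (5)(2) = 20
A^3[3,2] = (8)(2) + (6)(-2) + (5)(-2) = -6
A^3[3,3] = (8)(2) + (6)(0) + (5)(1) = 21
A^3 = 
  [ 28,   8,  18]
  [ -6,   0,  -2]
  [ 20,  -6,  21]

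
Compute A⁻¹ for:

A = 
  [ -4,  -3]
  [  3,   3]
det(A) = (-4)(3) - (-3)(3) = -3
For a 2×2 matrix, A⁻¹ = (1/det(A)) · [[d, -b], [-c, a]]
    = (-1/3) · [[3, 3], [-3, -4]]

A⁻¹ = 
  [ -1,  -1]
  [  1, 4/3]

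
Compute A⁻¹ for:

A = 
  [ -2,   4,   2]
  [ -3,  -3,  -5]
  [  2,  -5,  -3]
det(A) = (-2)·((-3)(-3) - (-5)(-5)) - (4)·((-3)(-3) - (-5)(2)) + (2)·((-3)(-5) - (-3)(2))
  = (-2)(-16) - (4)(19) + (2)(21)
  = -2
det(A) = -2 ≠ 0, so A is invertible.

Cofactors Cᵢⱼ = (-1)ⁱ⁺ʲ·Mᵢⱼ:
C = 
  [-16, -19,  21]
  [  2,   2,  -2]
  [-14, -16,  18]

adj(A) = Cᵀ:
adj(A) = 
  [-16,   2, -14]
  [-19,   2, -16]
  [ 21,  -2,  18]

A⁻¹ = (-1/2) · adj(A):
A⁻¹ = 
  [    8,    -1,     7]
  [ 19/2,    -1,     8]
  [-21/2,     1,    -9]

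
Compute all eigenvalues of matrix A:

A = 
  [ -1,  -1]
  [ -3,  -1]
λ = -1 + √3, -1 - √3  (≈ 0.7321, -2.732)

tr(A) = -2, det(A) = -2
Characteristic polynomial: λ² - tr(A)λ + det(A) = λ² + 2λ - 2
λ² + 2λ - 2 = 0  ⇒  λ = (-2 ± √((2)² - 4·(-2)))/2 = (-2 ± √(12))/2
  = -1 + √3,  -1 - √3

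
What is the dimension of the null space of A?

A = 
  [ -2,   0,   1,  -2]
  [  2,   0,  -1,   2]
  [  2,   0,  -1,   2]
nullity(A) = 3

Row reduce:
R2 → R2 + (1)·R1
R3 → R3 + (1)·R1
REF = 
  [ -2,   0,   1,  -2]
  [  0,   0,   0,   0]
  [  0,   0,   0,   0]
Pivot columns: 1 → 1 pivot.
rank(A) = 1, so nullity(A) = 4 - 1 = 3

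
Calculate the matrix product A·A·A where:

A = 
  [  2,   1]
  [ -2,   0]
A^3 = 
  [  0,   2]
  [ -4,  -4]

A² = A·A:
A²[1,1] = (2)(2) + (1)(-2) = 2
A²[1,2] = (2)(1) + (1)(0) = 2
A²[2,1] = (-2)(2) + (0)(-2) = -4
A²[2,2] = (-2)(1) + (0)(0) = -2
A² = 
  [  2,   2]
  [ -4,  -2]

A^3 = A^2·A:
A^3[1,1] = (2)(2) + (2)(-2) = 0
A^3[1,2] = (2)(1) + (2)(0) = 2
A^3[2,1] = (-4)(2) + (-2)(-2) = -4
A^3[2,2] = (-4)(1) + (-2)(0) = -4
A^3 = 
  [  0,   2]
  [ -4,  -4]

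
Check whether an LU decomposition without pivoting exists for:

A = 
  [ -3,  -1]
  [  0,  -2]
Yes.
A[1,1] = -3 ≠ 0, so Gaussian elimination proceeds without a row swap: multiplier ℓ₂₁ = (0)/(-3) = 0, and U[2,2] = -2 - (0)(-1) = -2.
L = 
  [  1,   0]
  [  0,   1]
U = 
  [ -3,  -1]
  [  0,  -2]
Check row 2 of LU: [(0)(-3), (0)(-1) + (-2)] = [0, -2] = row 2 of A ✓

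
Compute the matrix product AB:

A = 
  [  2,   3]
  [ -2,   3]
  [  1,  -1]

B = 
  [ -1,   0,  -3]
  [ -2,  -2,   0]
A is 3×2 and B is 2×3, so AB is 3×3. Each entry is (row of A)·(column of B):
AB[1,1] = (2)(-1) + (3)(-2) = -8
AB[1,2] = (2)(0) + (3)(-2) = -6
AB[1,3] = (2)(-3) + (3)(0) = -6
AB[2,1] = (-2)(-1) + (3)(-2) = -4
AB[2,2] = (-2)(0) + (3)(-2) = -6
AB[2,3] = (-2)(-3) + (3)(0) = 6
AB[3,1] = (1)(-1) + (-1)(-2) = 1
AB[3,2] = (1)(0) + (-1)(-2) = 2
AB[3,3] = (1)(-3) + (-1)(0) = -3

AB = 
  [ -8,  -6,  -6]
  [ -4,  -6,   6]
  [  1,   2,  -3]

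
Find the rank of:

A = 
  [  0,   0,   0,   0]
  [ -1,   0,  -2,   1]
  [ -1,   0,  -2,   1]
Row reduce:
Swap R1 ↔ R2
R3 → R3 - (1)·R1
REF = 
  [ -1,   0,  -2,   1]
  [  0,   0,   0,   0]
  [  0,   0,   0,   0]
Pivot columns: 1 → 1 pivot.

rank(A) = 1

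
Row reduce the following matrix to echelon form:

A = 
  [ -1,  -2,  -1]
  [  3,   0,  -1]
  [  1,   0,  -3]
Row operations:
R2 → R2 + (3)·R1
R3 → R3 + (1)·R1
R3 → R3 - (1/3)·R2

Resulting echelon form:
REF = 
  [  -1,   -2,   -1]
  [   0,   -6,   -4]
  [   0,    0, -8/3]

Rank = 3 (number of non-zero pivot rows).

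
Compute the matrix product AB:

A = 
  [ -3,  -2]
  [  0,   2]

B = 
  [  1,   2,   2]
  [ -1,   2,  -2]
AB = 
  [ -1, -10,  -2]
  [ -2,   4,  -4]

A is 2×2 and B is 2×3, so AB is 2×3. Each entry is (row of A)·(column of B):
AB[1,1] = (-3)(1) + (-2)(-1) = -1
AB[1,2] = (-3)(2) + (-2)(2) = -10
AB[1,3] = (-3)(2) + (-2)(-2) = -2
AB[2,1] = (0)(1) + (2)(-1) = -2
AB[2,2] = (0)(2) + (2)(2) = 4
AB[2,3] = (0)(2) + (2)(-2) = -4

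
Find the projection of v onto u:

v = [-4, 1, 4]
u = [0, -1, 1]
proj_u(v) = [0, -3/2, 3/2]

v·u = (-4)(0) + (1)(-1) + (4)(1) = 3
u·u = (0)² + (-1)² + (1)² = 2
proj_u(v) = (v·u / u·u) × u = (3/2) × u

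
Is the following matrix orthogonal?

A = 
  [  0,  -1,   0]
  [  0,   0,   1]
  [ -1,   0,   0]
Yes

AᵀA = 
  [  1,   0,   0]
  [  0,   1,   0]
  [  0,   0,   1]
= I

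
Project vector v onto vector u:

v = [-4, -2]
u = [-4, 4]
proj_u(v) = [-1, 1]

v·u = (-4)(-4) + (-2)(4) = 8
u·u = (-4)² + (4)² = 32
proj_u(v) = (v·u / u·u) × u = (8/32) × u = (1/4) × u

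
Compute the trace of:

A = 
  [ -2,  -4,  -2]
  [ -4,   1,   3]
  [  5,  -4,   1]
0

tr(A) = -2 + 1 + 1 = 0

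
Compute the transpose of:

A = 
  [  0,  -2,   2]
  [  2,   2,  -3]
Aᵀ = 
  [  0,   2]
  [ -2,   2]
  [  2,  -3]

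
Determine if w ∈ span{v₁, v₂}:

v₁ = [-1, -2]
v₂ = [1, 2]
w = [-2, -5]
No

Form the augmented matrix and row-reduce:
[v₁|v₂|w] = 
  [ -1,   1,  -2]
  [ -2,   2,  -5]
R2 → R2 - (2)·R1
REF = 
  [ -1,   1,  -2]
  [  0,   0,  -1]

Row 2 reads [0 0 | -1], i.e. 0 = -1, so the system is inconsistent and w ∉ span{v₁, v₂}.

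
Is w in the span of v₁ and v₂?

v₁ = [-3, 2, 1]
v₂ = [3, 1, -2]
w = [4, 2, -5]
No

Form the augmented matrix and row-reduce:
[v₁|v₂|w] = 
  [ -3,   3,   4]
  [  2,   1,   2]
  [  1,  -2,  -5]
R2 → R2 + (2/3)·R1
R3 → R3 + (1/3)·R1
R3 → R3 + (1/3)·R2
REF = 
  [   -3,     3,     4]
  [    0,     3,  14/3]
  [    0,     0, -19/9]

Row 3 reads [0 0 | -19/9], i.e. 0 = -19/9, so the system is inconsistent and w ∉ span{v₁, v₂}.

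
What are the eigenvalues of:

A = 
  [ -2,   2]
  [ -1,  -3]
λ = (-5 + i√7)/2, (-5 - i√7)/2  (≈ -2.5 + 1.323i, -2.5 - 1.323i)

tr(A) = -5, det(A) = 8
Characteristic polynomial: λ² - tr(A)λ + det(A) = λ² + 5λ + 8
λ² + 5λ + 8 = 0  ⇒  λ = (-5 ± √((5)² - 4·(8)))/2 = (-5 ± √(-7))/2
  = (-5 + i√7)/2,  (-5 - i√7)/2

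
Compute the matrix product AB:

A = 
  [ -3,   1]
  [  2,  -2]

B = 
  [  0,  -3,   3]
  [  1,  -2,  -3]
A is 2×2 and B is 2×3, so AB is 2×3. Each entry is (row of A)·(column of B):
AB[1,1] = (-3)(0) + (1)(1) = 1
AB[1,2] = (-3)(-3) + (1)(-2) = 7
AB[1,3] = (-3)(3) + (1)(-3) = -12
AB[2,1] = (2)(0) + (-2)(1) = -2
AB[2,2] = (2)(-3) + (-2)(-2) = -2
AB[2,3] = (2)(3) + (-2)(-3) = 12

AB = 
  [  1,   7, -12]
  [ -2,  -2,  12]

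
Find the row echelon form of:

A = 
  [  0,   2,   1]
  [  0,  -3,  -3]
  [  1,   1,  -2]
Row operations:
Swap R1 ↔ R3
R3 → R3 + (2/3)·R2

Resulting echelon form:
REF = 
  [  1,   1,  -2]
  [  0,  -3,  -3]
  [  0,   0,  -1]

Rank = 3 (number of non-zero pivot rows).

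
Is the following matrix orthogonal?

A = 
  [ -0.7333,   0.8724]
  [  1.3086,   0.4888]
No

AᵀA = 
  [  2.2502,  -0.0001]
  [ -0.0001,   1]
≠ I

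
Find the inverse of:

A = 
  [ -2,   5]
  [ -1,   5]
det(A) = (-2)(5) - (5)(-1) = -5
For a 2×2 matrix, A⁻¹ = (1/det(A)) · [[d, -b], [-c, a]]
    = (-1/5) · [[5, -5], [1, -2]]

A⁻¹ = 
  [  -1,    1]
  [-1/5,  2/5]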